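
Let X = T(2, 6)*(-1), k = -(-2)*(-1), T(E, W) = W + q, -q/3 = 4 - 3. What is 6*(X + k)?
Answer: -30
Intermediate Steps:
q = -3 (q = -3*(4 - 3) = -3*1 = -3)
T(E, W) = -3 + W (T(E, W) = W - 3 = -3 + W)
k = -2 (k = -2*1 = -2)
X = -3 (X = (-3 + 6)*(-1) = 3*(-1) = -3)
6*(X + k) = 6*(-3 - 2) = 6*(-5) = -30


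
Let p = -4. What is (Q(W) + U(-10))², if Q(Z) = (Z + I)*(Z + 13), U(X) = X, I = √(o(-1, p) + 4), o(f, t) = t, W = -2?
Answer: 1024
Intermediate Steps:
I = 0 (I = √(-4 + 4) = √0 = 0)
Q(Z) = Z*(13 + Z) (Q(Z) = (Z + 0)*(Z + 13) = Z*(13 + Z))
(Q(W) + U(-10))² = (-2*(13 - 2) - 10)² = (-2*11 - 10)² = (-22 - 10)² = (-32)² = 1024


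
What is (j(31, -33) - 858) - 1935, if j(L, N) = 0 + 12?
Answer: -2781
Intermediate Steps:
j(L, N) = 12
(j(31, -33) - 858) - 1935 = (12 - 858) - 1935 = -846 - 1935 = -2781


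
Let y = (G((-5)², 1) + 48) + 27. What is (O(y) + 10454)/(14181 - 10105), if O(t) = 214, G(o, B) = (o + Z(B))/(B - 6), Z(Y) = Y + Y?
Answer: 2667/1019 ≈ 2.6173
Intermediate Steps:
Z(Y) = 2*Y
G(o, B) = (o + 2*B)/(-6 + B) (G(o, B) = (o + 2*B)/(B - 6) = (o + 2*B)/(-6 + B))
y = 348/5 (y = (((-5)² + 2*1)/(-6 + 1) + 48) + 27 = ((25 + 2)/(-5) + 48) + 27 = (-⅕*27 + 48) + 27 = (-27/5 + 48) + 27 = 213/5 + 27 = 348/5 ≈ 69.600)
(O(y) + 10454)/(14181 - 10105) = (214 + 10454)/(14181 - 10105) = 10668/4076 = 10668*(1/4076) = 2667/1019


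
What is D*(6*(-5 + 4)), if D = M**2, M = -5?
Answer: -150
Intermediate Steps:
D = 25 (D = (-5)**2 = 25)
D*(6*(-5 + 4)) = 25*(6*(-5 + 4)) = 25*(6*(-1)) = 25*(-6) = -150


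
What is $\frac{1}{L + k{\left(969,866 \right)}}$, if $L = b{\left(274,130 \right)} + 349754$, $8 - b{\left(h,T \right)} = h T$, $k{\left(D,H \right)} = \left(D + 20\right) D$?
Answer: $\frac{1}{1272483} \approx 7.8587 \cdot 10^{-7}$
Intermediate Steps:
$k{\left(D,H \right)} = D \left(20 + D\right)$ ($k{\left(D,H \right)} = \left(20 + D\right) D = D \left(20 + D\right)$)
$b{\left(h,T \right)} = 8 - T h$ ($b{\left(h,T \right)} = 8 - h T = 8 - T h$)
$L = 314142$ ($L = \left(8 - 130 \cdot 274\right) + 349754 = \left(8 - 35620\right) + 349754 = -35612 + 349754 = 314142$)
$\frac{1}{L + k{\left(969,866 \right)}} = \frac{1}{314142 + 969 \left(20 + 969\right)} = \frac{1}{314142 + 969 \cdot 989} = \frac{1}{314142 + 958341} = \frac{1}{1272483}$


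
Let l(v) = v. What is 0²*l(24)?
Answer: 0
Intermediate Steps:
0²*l(24) = 0²*24 = 0*24 = 0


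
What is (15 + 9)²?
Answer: 576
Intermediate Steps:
(15 + 9)² = 24² = 576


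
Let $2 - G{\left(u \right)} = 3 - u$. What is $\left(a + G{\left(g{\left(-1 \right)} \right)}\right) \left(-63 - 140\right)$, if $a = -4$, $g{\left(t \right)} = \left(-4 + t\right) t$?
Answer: $0$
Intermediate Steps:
$g{\left(t \right)} = t \left(-4 + t\right)$
$G{\left(u \right)} = -1 + u$ ($G{\left(u \right)} = 2 - \left(3 - u\right) = 2 + \left(-3 + u\right) = -1 + u$)
$\left(a + G{\left(g{\left(-1 \right)} \right)}\right) \left(-63 - 140\right) = \left(-4 - -4\right) \left(-63 - 140\right) = \left(-4 - -4\right) \left(-203\right) = \left(-4 + \left(-1 + 5\right)\right) \left(-203\right) = \left(-4 + 4\right) \left(-203\right) = 0 \left(-203\right) = 0$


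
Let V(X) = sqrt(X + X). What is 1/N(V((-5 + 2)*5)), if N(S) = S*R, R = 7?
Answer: -I*sqrt(30)/210 ≈ -0.026082*I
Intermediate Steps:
V(X) = sqrt(2)*sqrt(X) (V(X) = sqrt(2*X) = sqrt(2)*sqrt(X))
N(S) = 7*S (N(S) = S*7 = 7*S)
1/N(V((-5 + 2)*5)) = 1/(7*(sqrt(2)*sqrt((-5 + 2)*5))) = 1/(7*(sqrt(2)*sqrt(-3*5))) = 1/(7*(sqrt(2)*sqrt(-15))) = 1/(7*(sqrt(2)*(I*sqrt(15)))) = 1/(7*(I*sqrt(30))) = 1/(7*I*sqrt(30)) = -I*sqrt(30)/210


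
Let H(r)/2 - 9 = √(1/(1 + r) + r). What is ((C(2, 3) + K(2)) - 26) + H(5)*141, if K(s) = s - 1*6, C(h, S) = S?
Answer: 2511 + 47*√186 ≈ 3152.0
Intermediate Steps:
H(r) = 18 + 2*√(r + 1/(1 + r)) (H(r) = 18 + 2*√(1/(1 + r) + r) = 18 + 2*√(r + 1/(1 + r)))
K(s) = -6 + s (K(s) = s - 6 = -6 + s)
((C(2, 3) + K(2)) - 26) + H(5)*141 = ((3 + (-6 + 2)) - 26) + (18 + 2*√((1 + 5*(1 + 5))/(1 + 5)))*141 = ((3 - 4) - 26) + (18 + 2*√((1 + 5*6)/6))*141 = (-1 - 26) + (18 + 2*√((1 + 30)/6))*141 = -27 + (18 + 2*√((⅙)*31))*141 = -27 + (18 + 2*√(31/6))*141 = -27 + (18 + 2*(√186/6))*141 = -27 + (18 + √186/3)*141 = -27 + (2538 + 47*√186) = 2511 + 47*√186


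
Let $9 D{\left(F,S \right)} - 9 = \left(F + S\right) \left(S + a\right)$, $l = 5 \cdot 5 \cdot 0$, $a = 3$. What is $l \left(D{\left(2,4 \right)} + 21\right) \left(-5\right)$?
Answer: $0$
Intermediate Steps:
$l = 0$ ($l = 25 \cdot 0 = 0$)
$D{\left(F,S \right)} = 1 + \frac{\left(3 + S\right) \left(F + S\right)}{9}$ ($D{\left(F,S \right)} = 1 + \frac{\left(F + S\right) \left(S + 3\right)}{9} = 1 + \frac{\left(F + S\right) \left(3 + S\right)}{9} = 1 + \frac{\left(3 + S\right) \left(F + S\right)}{9}$)
$l \left(D{\left(2,4 \right)} + 21\right) \left(-5\right) = 0 \left(\left(1 + \frac{1}{3} \cdot 2 + \frac{1}{3} \cdot 4 + \frac{4^{2}}{9} + \frac{1}{9} \cdot 2 \cdot 4\right) + 21\right) \left(-5\right) = 0 \left(\left(1 + \frac{2}{3} + \frac{4}{3} + \frac{1}{9} \cdot 16 + \frac{8}{9}\right) + 21\right) \left(-5\right) = 0 \left(\left(1 + \frac{2}{3} + \frac{4}{3} + \frac{16}{9} + \frac{8}{9}\right) + 21\right) \left(-5\right) = 0 \left(\frac{17}{3} + 21\right) \left(-5\right) = 0 \cdot \frac{80}{3} \left(-5\right) = 0 \left(-5\right) = 0$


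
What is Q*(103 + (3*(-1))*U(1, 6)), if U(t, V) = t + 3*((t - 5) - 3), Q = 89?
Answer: 14507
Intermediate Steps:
U(t, V) = -24 + 4*t (U(t, V) = t + 3*((-5 + t) - 3) = t + 3*(-8 + t) = t + (-24 + 3*t) = -24 + 4*t)
Q*(103 + (3*(-1))*U(1, 6)) = 89*(103 + (3*(-1))*(-24 + 4*1)) = 89*(103 - 3*(-24 + 4)) = 89*(103 - 3*(-20)) = 89*(103 + 60) = 89*163 = 14507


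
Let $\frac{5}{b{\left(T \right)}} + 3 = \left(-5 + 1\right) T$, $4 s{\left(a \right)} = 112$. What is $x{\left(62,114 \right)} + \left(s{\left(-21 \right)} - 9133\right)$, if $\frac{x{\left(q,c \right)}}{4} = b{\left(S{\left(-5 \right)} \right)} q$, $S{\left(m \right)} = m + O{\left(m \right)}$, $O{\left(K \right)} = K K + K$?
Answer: $- \frac{574855}{63} \approx -9124.7$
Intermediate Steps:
$s{\left(a \right)} = 28$ ($s{\left(a \right)} = \frac{1}{4} \cdot 112 = 28$)
$O{\left(K \right)} = K + K^{2}$ ($O{\left(K \right)} = K^{2} + K = K + K^{2}$)
$S{\left(m \right)} = m + m \left(1 + m\right)$
$b{\left(T \right)} = \frac{5}{-3 - 4 T}$ ($b{\left(T \right)} = \frac{5}{-3 + \left(-5 + 1\right) T} = \frac{5}{-3 - 4 T}$)
$x{\left(q,c \right)} = - \frac{20 q}{63}$ ($x{\left(q,c \right)} = 4 - \frac{5}{3 + 4 \left(- 5 \left(2 - 5\right)\right)} q = 4 - \frac{5}{3 + 4 \left(\left(-5\right) \left(-3\right)\right)} q = 4 - \frac{5}{3 + 4 \cdot 15} q = 4 - \frac{5}{3 + 60} q = 4 - \frac{5}{63} q = 4 \left(-5\right) \frac{1}{63} q = 4 \left(- \frac{5 q}{63}\right) = - \frac{20 q}{63}$)
$x{\left(62,114 \right)} + \left(s{\left(-21 \right)} - 9133\right) = \left(- \frac{20}{63}\right) 62 + \left(28 - 9133\right) = - \frac{1240}{63} + \left(28 - 9133\right) = - \frac{1240}{63} - 9105 = - \frac{574855}{63}$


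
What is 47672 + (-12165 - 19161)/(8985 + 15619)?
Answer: 586445281/12302 ≈ 47671.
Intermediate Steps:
47672 + (-12165 - 19161)/(8985 + 15619) = 47672 - 31326/24604 = 47672 - 31326*1/24604 = 47672 - 15663/12302 = 586445281/12302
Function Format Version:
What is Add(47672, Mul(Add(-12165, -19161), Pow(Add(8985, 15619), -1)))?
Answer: Rational(586445281, 12302) ≈ 47671.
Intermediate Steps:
Add(47672, Mul(Add(-12165, -19161), Pow(Add(8985, 15619), -1))) = Add(47672, Mul(-31326, Pow(24604, -1))) = Add(47672, Mul(-31326, Rational(1, 24604))) = Add(47672, Rational(-15663, 12302)) = Rational(586445281, 12302)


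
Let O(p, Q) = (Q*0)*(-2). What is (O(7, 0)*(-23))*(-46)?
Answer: 0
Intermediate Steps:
O(p, Q) = 0 (O(p, Q) = 0*(-2) = 0)
(O(7, 0)*(-23))*(-46) = (0*(-23))*(-46) = 0*(-46) = 0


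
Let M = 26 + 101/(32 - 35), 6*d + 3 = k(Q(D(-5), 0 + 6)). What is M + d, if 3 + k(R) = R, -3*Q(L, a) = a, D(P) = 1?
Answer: -9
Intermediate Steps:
Q(L, a) = -a/3
k(R) = -3 + R
d = -4/3 (d = -½ + (-3 - (0 + 6)/3)/6 = -½ + (-3 - ⅓*6)/6 = -½ + (-3 - 2)/6 = -½ + (⅙)*(-5) = -½ - ⅚ = -4/3 ≈ -1.3333)
M = -23/3 (M = 26 + 101/(-3) = 26 + 101*(-⅓) = 26 - 101/3 = -23/3 ≈ -7.6667)
M + d = -23/3 - 4/3 = -9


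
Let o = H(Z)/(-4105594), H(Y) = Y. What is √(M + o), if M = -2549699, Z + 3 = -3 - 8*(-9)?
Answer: 2*I*√2686092294404551598/2052797 ≈ 1596.8*I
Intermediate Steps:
Z = 66 (Z = -3 + (-3 - 8*(-9)) = -3 + (-3 + 72) = -3 + 69 = 66)
o = -33/2052797 (o = 66/(-4105594) = 66*(-1/4105594) = -33/2052797 ≈ -1.6076e-5)
√(M + o) = √(-2549699 - 33/2052797) = √(-5234014458136/2052797) = 2*I*√2686092294404551598/2052797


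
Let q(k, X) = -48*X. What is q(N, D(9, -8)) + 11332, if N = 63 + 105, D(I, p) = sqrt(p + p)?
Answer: 11332 - 192*I ≈ 11332.0 - 192.0*I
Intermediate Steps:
D(I, p) = sqrt(2)*sqrt(p) (D(I, p) = sqrt(2*p) = sqrt(2)*sqrt(p))
N = 168
q(N, D(9, -8)) + 11332 = -48*sqrt(2)*sqrt(-8) + 11332 = -48*sqrt(2)*2*I*sqrt(2) + 11332 = -192*I + 11332 = 11332 - 192*I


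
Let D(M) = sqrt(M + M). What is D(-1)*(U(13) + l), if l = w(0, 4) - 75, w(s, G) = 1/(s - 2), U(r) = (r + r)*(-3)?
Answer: -307*I*sqrt(2)/2 ≈ -217.08*I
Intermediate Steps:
D(M) = sqrt(2)*sqrt(M) (D(M) = sqrt(2*M) = sqrt(2)*sqrt(M))
U(r) = -6*r (U(r) = (2*r)*(-3) = -6*r)
w(s, G) = 1/(-2 + s)
l = -151/2 (l = 1/(-2 + 0) - 75 = 1/(-2) - 75 = -1/2 - 75 = -151/2 ≈ -75.500)
D(-1)*(U(13) + l) = (sqrt(2)*sqrt(-1))*(-6*13 - 151/2) = (sqrt(2)*I)*(-78 - 151/2) = (I*sqrt(2))*(-307/2) = -307*I*sqrt(2)/2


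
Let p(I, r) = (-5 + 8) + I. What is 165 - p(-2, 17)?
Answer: 164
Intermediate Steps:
p(I, r) = 3 + I
165 - p(-2, 17) = 165 - (3 - 2) = 165 - 1*1 = 165 - 1 = 164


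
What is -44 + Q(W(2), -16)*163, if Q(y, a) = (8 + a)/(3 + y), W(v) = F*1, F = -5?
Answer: 608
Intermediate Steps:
W(v) = -5 (W(v) = -5*1 = -5)
Q(y, a) = (8 + a)/(3 + y)
-44 + Q(W(2), -16)*163 = -44 + ((8 - 16)/(3 - 5))*163 = -44 + (-8/(-2))*163 = -44 - ½*(-8)*163 = -44 + 4*163 = -44 + 652 = 608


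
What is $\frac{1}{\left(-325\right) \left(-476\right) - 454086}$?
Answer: $- \frac{1}{299386} \approx -3.3402 \cdot 10^{-6}$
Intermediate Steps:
$\frac{1}{\left(-325\right) \left(-476\right) - 454086} = \frac{1}{154700 - 454086} = \frac{1}{-299386} = - \frac{1}{299386}$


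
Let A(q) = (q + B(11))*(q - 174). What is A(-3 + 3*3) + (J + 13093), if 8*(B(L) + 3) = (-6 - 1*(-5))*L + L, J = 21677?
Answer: 34266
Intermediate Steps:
B(L) = -3 (B(L) = -3 + ((-6 - 1*(-5))*L + L)/8 = -3 + ((-6 + 5)*L + L)/8 = -3 + (-L + L)/8 = -3 + (⅛)*0 = -3 + 0 = -3)
A(q) = (-174 + q)*(-3 + q) (A(q) = (q - 3)*(q - 174) = (-3 + q)*(-174 + q) = (-174 + q)*(-3 + q))
A(-3 + 3*3) + (J + 13093) = (522 + (-3 + 3*3)² - 177*(-3 + 3*3)) + (21677 + 13093) = (522 + (-3 + 9)² - 177*(-3 + 9)) + 34770 = (522 + 6² - 177*6) + 34770 = (522 + 36 - 1062) + 34770 = -504 + 34770 = 34266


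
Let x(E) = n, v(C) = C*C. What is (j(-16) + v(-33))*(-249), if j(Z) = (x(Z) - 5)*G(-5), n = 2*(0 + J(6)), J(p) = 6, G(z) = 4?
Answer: -278133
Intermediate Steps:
v(C) = C**2
n = 12 (n = 2*(0 + 6) = 2*6 = 12)
x(E) = 12
j(Z) = 28 (j(Z) = (12 - 5)*4 = 7*4 = 28)
(j(-16) + v(-33))*(-249) = (28 + (-33)**2)*(-249) = (28 + 1089)*(-249) = 1117*(-249) = -278133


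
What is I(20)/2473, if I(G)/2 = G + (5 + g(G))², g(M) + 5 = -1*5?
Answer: 90/2473 ≈ 0.036393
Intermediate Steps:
g(M) = -10 (g(M) = -5 - 1*5 = -5 - 5 = -10)
I(G) = 50 + 2*G (I(G) = 2*(G + (5 - 10)²) = 2*(G + (-5)²) = 2*(G + 25) = 2*(25 + G) = 50 + 2*G)
I(20)/2473 = (50 + 2*20)/2473 = (50 + 40)*(1/2473) = 90*(1/2473) = 90/2473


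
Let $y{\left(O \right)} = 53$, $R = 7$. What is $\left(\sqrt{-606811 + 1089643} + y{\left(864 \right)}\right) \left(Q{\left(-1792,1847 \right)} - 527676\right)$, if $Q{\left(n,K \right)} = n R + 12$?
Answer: $-28631024 - 6482496 \sqrt{3353} \approx -4.04 \cdot 10^{8}$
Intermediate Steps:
$Q{\left(n,K \right)} = 12 + 7 n$ ($Q{\left(n,K \right)} = n 7 + 12 = 7 n + 12 = 12 + 7 n$)
$\left(\sqrt{-606811 + 1089643} + y{\left(864 \right)}\right) \left(Q{\left(-1792,1847 \right)} - 527676\right) = \left(\sqrt{-606811 + 1089643} + 53\right) \left(\left(12 + 7 \left(-1792\right)\right) - 527676\right) = \left(\sqrt{482832} + 53\right) \left(\left(12 - 12544\right) - 527676\right) = \left(12 \sqrt{3353} + 53\right) \left(-12532 - 527676\right) = \left(53 + 12 \sqrt{3353}\right) \left(-540208\right) = -28631024 - 6482496 \sqrt{3353}$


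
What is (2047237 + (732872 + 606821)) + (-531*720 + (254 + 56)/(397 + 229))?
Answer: 940443085/313 ≈ 3.0046e+6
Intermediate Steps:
(2047237 + (732872 + 606821)) + (-531*720 + (254 + 56)/(397 + 229)) = (2047237 + 1339693) + (-382320 + 310/626) = 3386930 + (-382320 + 310*(1/626)) = 3386930 + (-382320 + 155/313) = 3386930 - 119666005/313 = 940443085/313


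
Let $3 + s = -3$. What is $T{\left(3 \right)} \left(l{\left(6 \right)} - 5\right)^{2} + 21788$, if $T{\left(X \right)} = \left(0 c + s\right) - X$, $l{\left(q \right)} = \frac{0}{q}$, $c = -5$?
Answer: $21563$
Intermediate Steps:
$s = -6$ ($s = -3 - 3 = -6$)
$l{\left(q \right)} = 0$
$T{\left(X \right)} = -6 - X$ ($T{\left(X \right)} = \left(0 \left(-5\right) - 6\right) - X = \left(0 - 6\right) - X = -6 - X$)
$T{\left(3 \right)} \left(l{\left(6 \right)} - 5\right)^{2} + 21788 = \left(-6 - 3\right) \left(0 - 5\right)^{2} + 21788 = \left(-6 - 3\right) \left(-5\right)^{2} + 21788 = \left(-9\right) 25 + 21788 = -225 + 21788 = 21563$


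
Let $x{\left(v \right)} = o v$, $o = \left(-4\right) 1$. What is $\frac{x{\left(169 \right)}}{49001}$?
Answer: $- \frac{676}{49001} \approx -0.013796$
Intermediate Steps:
$o = -4$
$x{\left(v \right)} = - 4 v$
$\frac{x{\left(169 \right)}}{49001} = \frac{\left(-4\right) 169}{49001} = \left(-676\right) \frac{1}{49001} = - \frac{676}{49001}$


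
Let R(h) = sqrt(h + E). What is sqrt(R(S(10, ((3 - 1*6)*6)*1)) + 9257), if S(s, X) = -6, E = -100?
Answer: sqrt(9257 + I*sqrt(106)) ≈ 96.213 + 0.0535*I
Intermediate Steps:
R(h) = sqrt(-100 + h) (R(h) = sqrt(h - 100) = sqrt(-100 + h))
sqrt(R(S(10, ((3 - 1*6)*6)*1)) + 9257) = sqrt(sqrt(-100 - 6) + 9257) = sqrt(sqrt(-106) + 9257) = sqrt(I*sqrt(106) + 9257) = sqrt(9257 + I*sqrt(106))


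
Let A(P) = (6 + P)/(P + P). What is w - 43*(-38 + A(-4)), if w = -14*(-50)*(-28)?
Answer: -71821/4 ≈ -17955.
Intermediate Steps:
A(P) = (6 + P)/(2*P) (A(P) = (6 + P)/((2*P)) = (6 + P)*(1/(2*P)) = (6 + P)/(2*P))
w = -19600 (w = 700*(-28) = -19600)
w - 43*(-38 + A(-4)) = -19600 - 43*(-38 + (1/2)*(6 - 4)/(-4)) = -19600 - 43*(-38 + (1/2)*(-1/4)*2) = -19600 - 43*(-38 - 1/4) = -19600 - 43*(-153/4) = -19600 + 6579/4 = -71821/4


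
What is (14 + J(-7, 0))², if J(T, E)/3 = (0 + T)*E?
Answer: 196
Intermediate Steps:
J(T, E) = 3*E*T (J(T, E) = 3*((0 + T)*E) = 3*(T*E) = 3*(E*T) = 3*E*T)
(14 + J(-7, 0))² = (14 + 3*0*(-7))² = (14 + 0)² = 14² = 196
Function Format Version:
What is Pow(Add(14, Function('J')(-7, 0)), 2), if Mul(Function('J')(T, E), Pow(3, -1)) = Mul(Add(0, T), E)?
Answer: 196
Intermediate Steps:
Function('J')(T, E) = Mul(3, E, T) (Function('J')(T, E) = Mul(3, Mul(Add(0, T), E)) = Mul(3, Mul(T, E)) = Mul(3, Mul(E, T)) = Mul(3, E, T))
Pow(Add(14, Function('J')(-7, 0)), 2) = Pow(Add(14, Mul(3, 0, -7)), 2) = Pow(Add(14, 0), 2) = Pow(14, 2) = 196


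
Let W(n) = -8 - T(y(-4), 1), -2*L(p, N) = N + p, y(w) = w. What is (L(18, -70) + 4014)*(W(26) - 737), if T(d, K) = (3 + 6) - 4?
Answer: -3030000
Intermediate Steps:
L(p, N) = -N/2 - p/2 (L(p, N) = -(N + p)/2 = -N/2 - p/2)
T(d, K) = 5 (T(d, K) = 9 - 4 = 5)
W(n) = -13 (W(n) = -8 - 1*5 = -8 - 5 = -13)
(L(18, -70) + 4014)*(W(26) - 737) = ((-½*(-70) - ½*18) + 4014)*(-13 - 737) = ((35 - 9) + 4014)*(-750) = (26 + 4014)*(-750) = 4040*(-750) = -3030000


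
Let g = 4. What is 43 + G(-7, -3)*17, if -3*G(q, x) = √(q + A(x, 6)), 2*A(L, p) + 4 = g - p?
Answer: 43 - 17*I*√10/3 ≈ 43.0 - 17.92*I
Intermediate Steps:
A(L, p) = -p/2 (A(L, p) = -2 + (4 - p)/2 = -2 + (2 - p/2) = -p/2)
G(q, x) = -√(-3 + q)/3 (G(q, x) = -√(q - ½*6)/3 = -√(q - 3)/3 = -√(-3 + q)/3)
43 + G(-7, -3)*17 = 43 - √(-3 - 7)/3*17 = 43 - I*√10/3*17 = 43 - 17*I*√10/3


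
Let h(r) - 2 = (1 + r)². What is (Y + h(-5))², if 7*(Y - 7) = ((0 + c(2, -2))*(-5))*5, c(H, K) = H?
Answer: 15625/49 ≈ 318.88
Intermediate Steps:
h(r) = 2 + (1 + r)²
Y = -⅐ (Y = 7 + (((0 + 2)*(-5))*5)/7 = 7 + ((2*(-5))*5)/7 = 7 + (-10*5)/7 = 7 + (⅐)*(-50) = 7 - 50/7 = -⅐ ≈ -0.14286)
(Y + h(-5))² = (-⅐ + (2 + (1 - 5)²))² = (-⅐ + (2 + (-4)²))² = (-⅐ + (2 + 16))² = (-⅐ + 18)² = (125/7)² = 15625/49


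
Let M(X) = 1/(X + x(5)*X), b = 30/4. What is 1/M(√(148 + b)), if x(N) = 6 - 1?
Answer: 3*√622 ≈ 74.820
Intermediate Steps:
x(N) = 5
b = 15/2 (b = 30*(¼) = 15/2 ≈ 7.5000)
M(X) = 1/(6*X) (M(X) = 1/(X + 5*X) = 1/(6*X))
1/M(√(148 + b)) = 1/(1/(6*(√(148 + 15/2)))) = 1/(1/(6*(√(311/2)))) = 1/(1/(6*((√622/2)))) = 1/((√622/311)/6) = 1/(√622/1866) = 3*√622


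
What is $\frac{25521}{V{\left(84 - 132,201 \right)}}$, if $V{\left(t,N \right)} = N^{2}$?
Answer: $\frac{8507}{13467} \approx 0.63169$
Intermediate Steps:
$\frac{25521}{V{\left(84 - 132,201 \right)}} = \frac{25521}{201^{2}} = \frac{25521}{40401} = 25521 \cdot \frac{1}{40401} = \frac{8507}{13467}$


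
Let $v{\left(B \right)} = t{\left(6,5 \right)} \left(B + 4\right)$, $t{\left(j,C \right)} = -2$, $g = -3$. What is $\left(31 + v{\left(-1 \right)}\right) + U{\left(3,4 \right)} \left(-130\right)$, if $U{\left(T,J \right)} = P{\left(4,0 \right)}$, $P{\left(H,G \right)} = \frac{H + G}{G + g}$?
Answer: $\frac{595}{3} \approx 198.33$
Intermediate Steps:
$v{\left(B \right)} = -8 - 2 B$ ($v{\left(B \right)} = - 2 \left(B + 4\right) = - 2 \left(4 + B\right) = -8 - 2 B$)
$P{\left(H,G \right)} = \frac{G + H}{-3 + G}$ ($P{\left(H,G \right)} = \frac{H + G}{G - 3} = \frac{G + H}{-3 + G}$)
$U{\left(T,J \right)} = - \frac{4}{3}$ ($U{\left(T,J \right)} = \frac{0 + 4}{-3 + 0} = \frac{1}{-3} \cdot 4 = \left(- \frac{1}{3}\right) 4 = - \frac{4}{3}$)
$\left(31 + v{\left(-1 \right)}\right) + U{\left(3,4 \right)} \left(-130\right) = \left(31 - 6\right) - - \frac{520}{3} = \left(31 + \left(-8 + 2\right)\right) + \frac{520}{3} = \left(31 - 6\right) + \frac{520}{3} = 25 + \frac{520}{3} = \frac{595}{3}$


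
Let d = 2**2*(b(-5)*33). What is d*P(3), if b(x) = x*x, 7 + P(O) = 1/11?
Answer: -22800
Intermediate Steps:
P(O) = -76/11 (P(O) = -7 + 1/11 = -76/11)
b(x) = x**2
d = 3300 (d = 2**2*((-5)**2*33) = 4*(25*33) = 4*825 = 3300)
d*P(3) = 3300*(-76/11) = -22800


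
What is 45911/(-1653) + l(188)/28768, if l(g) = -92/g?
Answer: -2140555775/77069472 ≈ -27.774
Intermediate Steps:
45911/(-1653) + l(188)/28768 = 45911/(-1653) - 92/188/28768 = 45911*(-1/1653) - 92*1/188*(1/28768) = -45911/1653 - 23/47*1/28768 = -45911/1653 - 23/1352096 = -2140555775/77069472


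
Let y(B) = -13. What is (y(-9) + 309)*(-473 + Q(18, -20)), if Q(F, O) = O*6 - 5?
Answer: -177008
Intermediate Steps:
Q(F, O) = -5 + 6*O (Q(F, O) = 6*O - 5 = -5 + 6*O)
(y(-9) + 309)*(-473 + Q(18, -20)) = (-13 + 309)*(-473 + (-5 + 6*(-20))) = 296*(-473 + (-5 - 120)) = 296*(-473 - 125) = 296*(-598) = -177008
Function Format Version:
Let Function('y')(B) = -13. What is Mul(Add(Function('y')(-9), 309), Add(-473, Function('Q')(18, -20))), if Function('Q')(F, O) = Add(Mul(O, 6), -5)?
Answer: -177008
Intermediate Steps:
Function('Q')(F, O) = Add(-5, Mul(6, O)) (Function('Q')(F, O) = Add(Mul(6, O), -5) = Add(-5, Mul(6, O)))
Mul(Add(Function('y')(-9), 309), Add(-473, Function('Q')(18, -20))) = Mul(Add(-13, 309), Add(-473, Add(-5, Mul(6, -20)))) = Mul(296, Add(-473, Add(-5, -120))) = Mul(296, Add(-473, -125)) = Mul(296, -598) = -177008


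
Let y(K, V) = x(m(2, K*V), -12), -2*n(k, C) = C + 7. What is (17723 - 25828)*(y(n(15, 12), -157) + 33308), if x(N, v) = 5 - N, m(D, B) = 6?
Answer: -269953235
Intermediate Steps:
n(k, C) = -7/2 - C/2 (n(k, C) = -(C + 7)/2 = -(7 + C)/2 = -7/2 - C/2)
y(K, V) = -1 (y(K, V) = 5 - 1*6 = 5 - 6 = -1)
(17723 - 25828)*(y(n(15, 12), -157) + 33308) = (17723 - 25828)*(-1 + 33308) = -8105*33307 = -269953235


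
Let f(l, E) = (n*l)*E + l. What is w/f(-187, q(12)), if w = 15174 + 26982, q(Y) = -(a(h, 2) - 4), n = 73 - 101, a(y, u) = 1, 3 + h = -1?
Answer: 42156/15521 ≈ 2.7161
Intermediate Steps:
h = -4 (h = -3 - 1 = -4)
n = -28
q(Y) = 3 (q(Y) = -(1 - 4) = -1*(-3) = 3)
w = 42156
f(l, E) = l - 28*E*l (f(l, E) = (-28*l)*E + l = -28*E*l + l = l - 28*E*l)
w/f(-187, q(12)) = 42156/((-187*(1 - 28*3))) = 42156/((-187*(1 - 84))) = 42156/((-187*(-83))) = 42156/15521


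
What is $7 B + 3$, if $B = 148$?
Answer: $1039$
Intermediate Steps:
$7 B + 3 = 7 \cdot 148 + 3 = 1036 + 3 = 1039$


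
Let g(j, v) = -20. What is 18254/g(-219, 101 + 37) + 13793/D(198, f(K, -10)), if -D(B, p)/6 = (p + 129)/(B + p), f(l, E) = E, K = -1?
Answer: -16223759/3570 ≈ -4544.5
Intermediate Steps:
D(B, p) = -6*(129 + p)/(B + p) (D(B, p) = -6*(p + 129)/(B + p) = -6*(129 + p)/(B + p))
18254/g(-219, 101 + 37) + 13793/D(198, f(K, -10)) = 18254/(-20) + 13793/((6*(-129 - 1*(-10))/(198 - 10))) = 18254*(-1/20) + 13793/((6*(-129 + 10)/188)) = -9127/10 + 13793/((6*(1/188)*(-119))) = -9127/10 + 13793/(-357/94) = -9127/10 + 13793*(-94/357) = -9127/10 - 1296542/357 = -16223759/3570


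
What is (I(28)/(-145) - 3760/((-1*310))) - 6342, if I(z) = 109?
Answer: -28456149/4495 ≈ -6330.6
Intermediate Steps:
(I(28)/(-145) - 3760/((-1*310))) - 6342 = (109/(-145) - 3760/((-1*310))) - 6342 = (109*(-1/145) - 3760/(-310)) - 6342 = (-109/145 - 3760*(-1/310)) - 6342 = (-109/145 + 376/31) - 6342 = 51141/4495 - 6342 = -28456149/4495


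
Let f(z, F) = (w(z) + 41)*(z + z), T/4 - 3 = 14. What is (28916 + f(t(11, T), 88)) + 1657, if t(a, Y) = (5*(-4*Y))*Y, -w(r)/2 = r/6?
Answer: -17127759161/3 ≈ -5.7093e+9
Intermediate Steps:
T = 68 (T = 12 + 4*14 = 12 + 56 = 68)
w(r) = -r/3 (w(r) = -2*r/6 = -r/3)
t(a, Y) = -20*Y**2 (t(a, Y) = (-20*Y)*Y = -20*Y**2)
f(z, F) = 2*z*(41 - z/3) (f(z, F) = (-z/3 + 41)*(z + z) = (41 - z/3)*(2*z) = 2*z*(41 - z/3))
(28916 + f(t(11, T), 88)) + 1657 = (28916 + 2*(-20*68**2)*(123 - (-20)*68**2)/3) + 1657 = (28916 + 2*(-20*4624)*(123 - (-20)*4624)/3) + 1657 = (28916 + (2/3)*(-92480)*(123 - 1*(-92480))) + 1657 = (28916 + (2/3)*(-92480)*(123 + 92480)) + 1657 = (28916 + (2/3)*(-92480)*92603) + 1657 = (28916 - 17127850880/3) + 1657 = -17127764132/3 + 1657 = -17127759161/3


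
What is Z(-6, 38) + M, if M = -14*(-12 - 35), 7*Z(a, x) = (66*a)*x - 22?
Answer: -10464/7 ≈ -1494.9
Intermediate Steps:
Z(a, x) = -22/7 + 66*a*x/7 (Z(a, x) = ((66*a)*x - 22)/7 = (66*a*x - 22)/7 = (-22 + 66*a*x)/7 = -22/7 + 66*a*x/7)
M = 658 (M = -14*(-47) = 658)
Z(-6, 38) + M = (-22/7 + (66/7)*(-6)*38) + 658 = (-22/7 - 15048/7) + 658 = -15070/7 + 658 = -10464/7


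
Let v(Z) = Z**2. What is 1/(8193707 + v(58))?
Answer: 1/8197071 ≈ 1.2199e-7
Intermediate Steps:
1/(8193707 + v(58)) = 1/(8193707 + 58**2) = 1/(8193707 + 3364) = 1/8197071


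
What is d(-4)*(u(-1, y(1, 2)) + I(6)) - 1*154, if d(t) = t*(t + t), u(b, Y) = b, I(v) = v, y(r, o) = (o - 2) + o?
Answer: 6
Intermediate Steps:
y(r, o) = -2 + 2*o (y(r, o) = (-2 + o) + o = -2 + 2*o)
d(t) = 2*t**2 (d(t) = t*(2*t) = 2*t**2)
d(-4)*(u(-1, y(1, 2)) + I(6)) - 1*154 = (2*(-4)**2)*(-1 + 6) - 1*154 = (2*16)*5 - 154 = 32*5 - 154 = 160 - 154 = 6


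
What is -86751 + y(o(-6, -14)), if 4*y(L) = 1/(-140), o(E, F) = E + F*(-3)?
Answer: -48580561/560 ≈ -86751.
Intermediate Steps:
o(E, F) = E - 3*F
y(L) = -1/560 (y(L) = (1/4)/(-140) = (1/4)*(-1/140) = -1/560)
-86751 + y(o(-6, -14)) = -86751 - 1/560 = -48580561/560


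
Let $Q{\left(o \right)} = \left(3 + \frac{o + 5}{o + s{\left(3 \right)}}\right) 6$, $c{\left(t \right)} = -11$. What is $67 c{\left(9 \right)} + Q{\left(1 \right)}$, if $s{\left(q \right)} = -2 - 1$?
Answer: $-737$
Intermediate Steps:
$s{\left(q \right)} = -3$ ($s{\left(q \right)} = -2 - 1 = -3$)
$Q{\left(o \right)} = 18 + \frac{6 \left(5 + o\right)}{-3 + o}$ ($Q{\left(o \right)} = \left(3 + \frac{o + 5}{o - 3}\right) 6 = \left(3 + \frac{5 + o}{-3 + o}\right) 6 = 18 + \frac{6 \left(5 + o\right)}{-3 + o}$)
$67 c{\left(9 \right)} + Q{\left(1 \right)} = 67 \left(-11\right) + \frac{24 \left(-1 + 1\right)}{-3 + 1} = -737 + 24 \frac{1}{-2} \cdot 0 = -737 + 24 \left(- \frac{1}{2}\right) 0 = -737 + 0 = -737$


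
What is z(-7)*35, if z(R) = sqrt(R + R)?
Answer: 35*I*sqrt(14) ≈ 130.96*I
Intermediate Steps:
z(R) = sqrt(2)*sqrt(R) (z(R) = sqrt(2*R) = sqrt(2)*sqrt(R))
z(-7)*35 = (sqrt(2)*sqrt(-7))*35 = (sqrt(2)*(I*sqrt(7)))*35 = (I*sqrt(14))*35 = 35*I*sqrt(14)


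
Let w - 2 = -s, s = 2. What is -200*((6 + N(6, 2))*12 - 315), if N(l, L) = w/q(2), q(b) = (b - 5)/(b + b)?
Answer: 48600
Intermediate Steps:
q(b) = (-5 + b)/(2*b) (q(b) = (-5 + b)/((2*b)) = (-5 + b)*(1/(2*b)) = (-5 + b)/(2*b))
w = 0 (w = 2 - 1*2 = 2 - 2 = 0)
N(l, L) = 0 (N(l, L) = 0/(((1/2)*(-5 + 2)/2)) = 0/(((1/2)*(1/2)*(-3))) = 0/(-3/4) = 0*(-4/3) = 0)
-200*((6 + N(6, 2))*12 - 315) = -200*((6 + 0)*12 - 315) = -200*(6*12 - 315) = -200*(72 - 315) = -200*(-243) = 48600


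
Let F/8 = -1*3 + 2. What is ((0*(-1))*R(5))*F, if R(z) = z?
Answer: 0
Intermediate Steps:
F = -8 (F = 8*(-1*3 + 2) = 8*(-3 + 2) = 8*(-1) = -8)
((0*(-1))*R(5))*F = ((0*(-1))*5)*(-8) = (0*5)*(-8) = 0*(-8) = 0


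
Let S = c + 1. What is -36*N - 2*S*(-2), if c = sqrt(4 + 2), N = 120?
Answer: -4316 + 4*sqrt(6) ≈ -4306.2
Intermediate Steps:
c = sqrt(6) ≈ 2.4495
S = 1 + sqrt(6) (S = sqrt(6) + 1 = 1 + sqrt(6) ≈ 3.4495)
-36*N - 2*S*(-2) = -36*120 - 2*(1 + sqrt(6))*(-2) = -4320 + (-2 - 2*sqrt(6))*(-2) = -4320 + (4 + 4*sqrt(6)) = -4316 + 4*sqrt(6)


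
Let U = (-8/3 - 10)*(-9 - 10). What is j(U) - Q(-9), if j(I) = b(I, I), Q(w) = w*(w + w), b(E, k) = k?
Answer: 236/3 ≈ 78.667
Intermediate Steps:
U = 722/3 (U = (-8*⅓ - 10)*(-19) = (-8/3 - 10)*(-19) = -38/3*(-19) = 722/3 ≈ 240.67)
Q(w) = 2*w² (Q(w) = w*(2*w) = 2*w²)
j(I) = I
j(U) - Q(-9) = 722/3 - 2*(-9)² = 722/3 - 2*81 = 722/3 - 1*162 = 722/3 - 162 = 236/3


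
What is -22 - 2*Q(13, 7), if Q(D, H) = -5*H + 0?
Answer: 48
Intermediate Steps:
Q(D, H) = -5*H
-22 - 2*Q(13, 7) = -22 - (-10)*7 = -22 - 2*(-35) = -22 + 70 = 48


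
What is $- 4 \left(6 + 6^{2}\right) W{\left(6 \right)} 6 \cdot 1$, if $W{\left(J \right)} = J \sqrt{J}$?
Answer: $- 6048 \sqrt{6} \approx -14815.0$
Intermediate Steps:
$W{\left(J \right)} = J^{\frac{3}{2}}$
$- 4 \left(6 + 6^{2}\right) W{\left(6 \right)} 6 \cdot 1 = - 4 \left(6 + 6^{2}\right) 6^{\frac{3}{2}} \cdot 6 \cdot 1 = - 4 \left(6 + 36\right) 6 \sqrt{6} \cdot 6 = \left(-4\right) 42 \cdot 6 \sqrt{6} \cdot 6 = - 168 \cdot 6 \sqrt{6} \cdot 6 = - 1008 \sqrt{6} \cdot 6 = - 6048 \sqrt{6}$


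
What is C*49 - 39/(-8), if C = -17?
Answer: -6625/8 ≈ -828.13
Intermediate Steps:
C*49 - 39/(-8) = -17*49 - 39/(-8) = -833 - 39*(-⅛) = -833 + 39/8 = -6625/8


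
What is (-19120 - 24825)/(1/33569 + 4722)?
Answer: -1475189705/158512819 ≈ -9.3064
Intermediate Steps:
(-19120 - 24825)/(1/33569 + 4722) = -43945/(1/33569 + 4722) = -43945/158512819/33569 = -43945*33569/158512819 = -1475189705/158512819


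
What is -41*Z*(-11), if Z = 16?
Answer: 7216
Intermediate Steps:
-41*Z*(-11) = -41*16*(-11) = -656*(-11) = 7216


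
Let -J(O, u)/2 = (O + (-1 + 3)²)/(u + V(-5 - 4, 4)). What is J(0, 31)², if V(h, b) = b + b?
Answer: 64/1521 ≈ 0.042078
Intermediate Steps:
V(h, b) = 2*b
J(O, u) = -2*(4 + O)/(8 + u) (J(O, u) = -2*(O + (-1 + 3)²)/(u + 2*4) = -2*(O + 2²)/(u + 8) = -2*(O + 4)/(8 + u) = -2*(4 + O)/(8 + u))
J(0, 31)² = (2*(-4 - 1*0)/(8 + 31))² = (2*(-4 + 0)/39)² = (2*(1/39)*(-4))² = (-8/39)² = 64/1521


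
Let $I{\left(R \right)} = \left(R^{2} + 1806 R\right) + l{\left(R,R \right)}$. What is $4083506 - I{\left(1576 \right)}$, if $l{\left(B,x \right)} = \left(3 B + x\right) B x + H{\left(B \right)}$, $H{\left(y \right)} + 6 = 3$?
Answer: $-15658970427$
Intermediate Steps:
$H{\left(y \right)} = -3$ ($H{\left(y \right)} = -6 + 3 = -3$)
$l{\left(B,x \right)} = -3 + B x \left(x + 3 B\right)$ ($l{\left(B,x \right)} = \left(3 B + x\right) B x - 3 = \left(x + 3 B\right) B x - 3 = B \left(x + 3 B\right) x - 3 = B x \left(x + 3 B\right) - 3 = -3 + B x \left(x + 3 B\right)$)
$I{\left(R \right)} = -3 + R^{2} + 4 R^{3} + 1806 R$ ($I{\left(R \right)} = \left(R^{2} + 1806 R\right) + \left(-3 + R R^{2} + 3 R R^{2}\right) = \left(R^{2} + 1806 R\right) + \left(-3 + R^{3} + 3 R^{3}\right) = \left(R^{2} + 1806 R\right) + \left(-3 + 4 R^{3}\right) = -3 + R^{2} + 4 R^{3} + 1806 R$)
$4083506 - I{\left(1576 \right)} = 4083506 - \left(-3 + 1576^{2} + 4 \cdot 1576^{3} + 1806 \cdot 1576\right) = 4083506 - \left(-3 + 2483776 + 4 \cdot 3914430976 + 2846256\right) = 4083506 - \left(-3 + 2483776 + 15657723904 + 2846256\right) = 4083506 - 15663053933 = -15658970427$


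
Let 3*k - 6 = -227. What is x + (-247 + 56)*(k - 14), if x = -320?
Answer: 49273/3 ≈ 16424.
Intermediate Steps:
k = -221/3 (k = 2 + (1/3)*(-227) = 2 - 227/3 = -221/3 ≈ -73.667)
x + (-247 + 56)*(k - 14) = -320 + (-247 + 56)*(-221/3 - 14) = -320 - 191*(-263/3) = -320 + 50233/3 = 49273/3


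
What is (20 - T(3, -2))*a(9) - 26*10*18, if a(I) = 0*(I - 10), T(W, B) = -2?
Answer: -4680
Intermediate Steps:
a(I) = 0 (a(I) = 0*(-10 + I) = 0)
(20 - T(3, -2))*a(9) - 26*10*18 = (20 - 1*(-2))*0 - 26*10*18 = (20 + 2)*0 - 260*18 = 22*0 - 4680 = 0 - 4680 = -4680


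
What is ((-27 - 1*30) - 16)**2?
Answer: 5329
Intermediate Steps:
((-27 - 1*30) - 16)**2 = ((-27 - 30) - 16)**2 = (-57 - 16)**2 = (-73)**2 = 5329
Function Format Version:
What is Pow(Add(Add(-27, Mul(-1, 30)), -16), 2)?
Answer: 5329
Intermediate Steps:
Pow(Add(Add(-27, Mul(-1, 30)), -16), 2) = Pow(Add(Add(-27, -30), -16), 2) = Pow(Add(-57, -16), 2) = Pow(-73, 2) = 5329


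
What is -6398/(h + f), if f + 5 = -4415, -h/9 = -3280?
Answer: -3199/12550 ≈ -0.25490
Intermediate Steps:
h = 29520 (h = -9*(-3280) = 29520)
f = -4420 (f = -5 - 4415 = -4420)
-6398/(h + f) = -6398/(29520 - 4420) = -6398/25100 = -6398*1/25100 = -3199/12550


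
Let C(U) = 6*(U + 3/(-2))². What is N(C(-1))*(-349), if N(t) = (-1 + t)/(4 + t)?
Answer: -25477/83 ≈ -306.95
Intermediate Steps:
C(U) = 6*(-3/2 + U)² (C(U) = 6*(U + 3*(-½))² = 6*(U - 3/2)² = 6*(-3/2 + U)²)
N(t) = (-1 + t)/(4 + t)
N(C(-1))*(-349) = ((-1 + 3*(-3 + 2*(-1))²/2)/(4 + 3*(-3 + 2*(-1))²/2))*(-349) = ((-1 + 3*(-3 - 2)²/2)/(4 + 3*(-3 - 2)²/2))*(-349) = ((-1 + (3/2)*(-5)²)/(4 + (3/2)*(-5)²))*(-349) = ((-1 + (3/2)*25)/(4 + (3/2)*25))*(-349) = ((-1 + 75/2)/(4 + 75/2))*(-349) = ((73/2)/(83/2))*(-349) = ((2/83)*(73/2))*(-349) = (73/83)*(-349) = -25477/83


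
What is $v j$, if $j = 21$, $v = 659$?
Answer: $13839$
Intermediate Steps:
$v j = 659 \cdot 21 = 13839$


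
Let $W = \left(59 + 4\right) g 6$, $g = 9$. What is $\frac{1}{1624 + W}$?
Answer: $\frac{1}{5026} \approx 0.00019897$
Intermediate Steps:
$W = 3402$ ($W = \left(59 + 4\right) 9 \cdot 6 = 63 \cdot 54 = 3402$)
$\frac{1}{1624 + W} = \frac{1}{1624 + 3402} = \frac{1}{5026}$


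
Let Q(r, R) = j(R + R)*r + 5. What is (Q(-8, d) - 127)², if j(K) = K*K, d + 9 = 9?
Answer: 14884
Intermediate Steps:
d = 0 (d = -9 + 9 = 0)
j(K) = K²
Q(r, R) = 5 + 4*r*R² (Q(r, R) = (R + R)²*r + 5 = (2*R)²*r + 5 = (4*R²)*r + 5 = 4*r*R² + 5 = 5 + 4*r*R²)
(Q(-8, d) - 127)² = ((5 + 4*(-8)*0²) - 127)² = ((5 + 4*(-8)*0) - 127)² = ((5 + 0) - 127)² = (5 - 127)² = (-122)² = 14884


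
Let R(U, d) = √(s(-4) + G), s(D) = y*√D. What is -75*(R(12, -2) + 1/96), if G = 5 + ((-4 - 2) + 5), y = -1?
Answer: -25/32 - 75*√(4 - 2*I) ≈ -155.14 + 36.44*I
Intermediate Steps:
G = 4 (G = 5 + (-6 + 5) = 5 - 1 = 4)
s(D) = -√D
R(U, d) = √(4 - 2*I) (R(U, d) = √(-√(-4) + 4) = √(-2*I + 4) = √(4 - 2*I))
-75*(R(12, -2) + 1/96) = -75*(√(4 - 2*I) + 1/96) = -75*(1/96 + √(4 - 2*I)) = -25/32 - 75*√(4 - 2*I)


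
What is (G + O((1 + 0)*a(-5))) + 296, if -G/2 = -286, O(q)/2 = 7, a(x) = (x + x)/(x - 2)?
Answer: 882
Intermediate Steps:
a(x) = 2*x/(-2 + x) (a(x) = (2*x)/(-2 + x) = 2*x/(-2 + x))
O(q) = 14 (O(q) = 2*7 = 14)
G = 572 (G = -2*(-286) = 572)
(G + O((1 + 0)*a(-5))) + 296 = (572 + 14) + 296 = 586 + 296 = 882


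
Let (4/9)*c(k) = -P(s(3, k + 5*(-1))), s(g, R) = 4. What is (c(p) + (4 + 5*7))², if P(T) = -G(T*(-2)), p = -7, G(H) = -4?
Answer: 900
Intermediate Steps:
P(T) = 4 (P(T) = -1*(-4) = 4)
c(k) = -9 (c(k) = 9*(-1*4)/4 = (9/4)*(-4) = -9)
(c(p) + (4 + 5*7))² = (-9 + (4 + 5*7))² = (-9 + (4 + 35))² = (-9 + 39)² = 30² = 900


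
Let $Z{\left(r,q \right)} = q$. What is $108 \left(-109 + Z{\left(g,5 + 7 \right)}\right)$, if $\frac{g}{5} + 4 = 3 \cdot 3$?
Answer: $-10476$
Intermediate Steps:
$g = 25$ ($g = -20 + 5 \cdot 3 \cdot 3 = -20 + 5 \cdot 9 = -20 + 45 = 25$)
$108 \left(-109 + Z{\left(g,5 + 7 \right)}\right) = 108 \left(-109 + \left(5 + 7\right)\right) = 108 \left(-109 + 12\right) = 108 \left(-97\right) = -10476$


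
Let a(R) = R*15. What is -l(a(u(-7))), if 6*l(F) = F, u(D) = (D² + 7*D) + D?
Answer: 35/2 ≈ 17.500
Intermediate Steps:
u(D) = D² + 8*D
a(R) = 15*R
l(F) = F/6
-l(a(u(-7))) = -15*(-7*(8 - 7))/6 = -15*(-7*1)/6 = -15*(-7)/6 = -(-105)/6 = -1*(-35/2) = 35/2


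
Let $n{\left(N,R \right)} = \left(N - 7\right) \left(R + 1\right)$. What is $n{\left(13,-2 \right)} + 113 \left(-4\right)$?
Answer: $-458$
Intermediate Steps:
$n{\left(N,R \right)} = \left(1 + R\right) \left(-7 + N\right)$ ($n{\left(N,R \right)} = \left(-7 + N\right) \left(1 + R\right) = \left(1 + R\right) \left(-7 + N\right)$)
$n{\left(13,-2 \right)} + 113 \left(-4\right) = \left(-7 + 13 - -14 + 13 \left(-2\right)\right) + 113 \left(-4\right) = \left(-7 + 13 + 14 - 26\right) - 452 = -6 - 452 = -458$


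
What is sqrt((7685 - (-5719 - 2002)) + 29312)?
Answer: sqrt(44718) ≈ 211.47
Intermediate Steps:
sqrt((7685 - (-5719 - 2002)) + 29312) = sqrt((7685 - 1*(-7721)) + 29312) = sqrt((7685 + 7721) + 29312) = sqrt(15406 + 29312) = sqrt(44718)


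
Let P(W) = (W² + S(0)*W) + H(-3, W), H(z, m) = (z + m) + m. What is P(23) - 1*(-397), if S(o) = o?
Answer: 969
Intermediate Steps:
H(z, m) = z + 2*m (H(z, m) = (m + z) + m = z + 2*m)
P(W) = -3 + W² + 2*W (P(W) = (W² + 0*W) + (-3 + 2*W) = (W² + 0) + (-3 + 2*W) = W² + (-3 + 2*W) = -3 + W² + 2*W)
P(23) - 1*(-397) = (-3 + 23² + 2*23) - 1*(-397) = (-3 + 529 + 46) + 397 = 572 + 397 = 969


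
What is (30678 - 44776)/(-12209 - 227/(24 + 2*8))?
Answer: 563920/488587 ≈ 1.1542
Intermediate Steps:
(30678 - 44776)/(-12209 - 227/(24 + 2*8)) = -14098/(-12209 - 227/(24 + 16)) = -14098/(-12209 - 227/40) = -14098/(-488587/40) = -14098*(-40/488587) = 563920/488587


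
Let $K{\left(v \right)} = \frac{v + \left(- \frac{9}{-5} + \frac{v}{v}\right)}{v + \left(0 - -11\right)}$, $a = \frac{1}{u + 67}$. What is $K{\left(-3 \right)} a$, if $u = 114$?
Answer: $- \frac{1}{7240} \approx -0.00013812$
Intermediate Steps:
$a = \frac{1}{181}$ ($a = \frac{1}{114 + 67} = \frac{1}{181} \approx 0.0055249$)
$K{\left(v \right)} = \frac{\frac{14}{5} + v}{11 + v}$ ($K{\left(v \right)} = \frac{v + \left(\left(-9\right) \left(- \frac{1}{5}\right) + 1\right)}{v + \left(0 + 11\right)} = \frac{v + \left(\frac{9}{5} + 1\right)}{v + 11} = \frac{v + \frac{14}{5}}{11 + v} = \frac{\frac{14}{5} + v}{11 + v}$)
$K{\left(-3 \right)} a = \frac{\frac{14}{5} - 3}{11 - 3} \cdot \frac{1}{181} = \frac{1}{8} \left(- \frac{1}{5}\right) \frac{1}{181} = \left(- \frac{1}{40}\right) \frac{1}{181} = - \frac{1}{7240}$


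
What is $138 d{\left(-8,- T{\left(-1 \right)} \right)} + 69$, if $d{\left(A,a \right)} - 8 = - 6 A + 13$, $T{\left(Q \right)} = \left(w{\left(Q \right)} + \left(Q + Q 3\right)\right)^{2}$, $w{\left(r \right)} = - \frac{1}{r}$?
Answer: $9591$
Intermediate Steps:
$T{\left(Q \right)} = \left(- \frac{1}{Q} + 4 Q\right)^{2}$ ($T{\left(Q \right)} = \left(- \frac{1}{Q} + \left(Q + Q 3\right)\right)^{2} = \left(- \frac{1}{Q} + \left(Q + 3 Q\right)\right)^{2} = \left(- \frac{1}{Q} + 4 Q\right)^{2}$)
$d{\left(A,a \right)} = 21 - 6 A$ ($d{\left(A,a \right)} = 8 - \left(-13 + 6 A\right) = 21 - 6 A$)
$138 d{\left(-8,- T{\left(-1 \right)} \right)} + 69 = 138 \left(21 - -48\right) + 69 = 138 \left(21 + 48\right) + 69 = 138 \cdot 69 + 69 = 9522 + 69 = 9591$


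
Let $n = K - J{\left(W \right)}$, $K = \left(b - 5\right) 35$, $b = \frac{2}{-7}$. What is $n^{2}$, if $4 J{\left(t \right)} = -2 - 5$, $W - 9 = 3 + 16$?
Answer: $\frac{537289}{16} \approx 33581.0$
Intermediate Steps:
$b = - \frac{2}{7}$ ($b = 2 \left(- \frac{1}{7}\right) = - \frac{2}{7} \approx -0.28571$)
$W = 28$ ($W = 9 + \left(3 + 16\right) = 9 + 19 = 28$)
$J{\left(t \right)} = - \frac{7}{4}$ ($J{\left(t \right)} = \frac{-2 - 5}{4} = \frac{1}{4} \left(-7\right) = - \frac{7}{4}$)
$K = -185$ ($K = \left(- \frac{2}{7} - 5\right) 35 = \left(- \frac{37}{7}\right) 35 = -185$)
$n = - \frac{733}{4}$ ($n = -185 - - \frac{7}{4} = -185 + \frac{7}{4} = - \frac{733}{4} \approx -183.25$)
$n^{2} = \left(- \frac{733}{4}\right)^{2} = \frac{537289}{16}$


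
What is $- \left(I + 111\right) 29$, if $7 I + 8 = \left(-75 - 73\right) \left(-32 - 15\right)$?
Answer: $- \frac{224025}{7} \approx -32004.0$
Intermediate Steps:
$I = \frac{6948}{7}$ ($I = - \frac{8}{7} + \frac{\left(-75 - 73\right) \left(-32 - 15\right)}{7} = - \frac{8}{7} + \frac{\left(-148\right) \left(-47\right)}{7} = - \frac{8}{7} + \frac{1}{7} \cdot 6956 = - \frac{8}{7} + \frac{6956}{7} = \frac{6948}{7} \approx 992.57$)
$- \left(I + 111\right) 29 = - \left(\frac{6948}{7} + 111\right) 29 = - \frac{7725 \cdot 29}{7} = \left(-1\right) \frac{224025}{7} = - \frac{224025}{7}$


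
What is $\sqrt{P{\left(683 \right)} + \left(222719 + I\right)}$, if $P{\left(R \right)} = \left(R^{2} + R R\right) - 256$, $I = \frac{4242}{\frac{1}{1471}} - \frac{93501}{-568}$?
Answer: $\frac{\sqrt{596498514630}}{284} \approx 2719.5$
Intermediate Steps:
$I = \frac{3544403277}{568}$ ($I = 4242 \frac{1}{\frac{1}{1471}} - - \frac{93501}{568} = 4242 \cdot 1471 + \frac{93501}{568} = 6239982 + \frac{93501}{568} = \frac{3544403277}{568} \approx 6.2401 \cdot 10^{6}$)
$P{\left(R \right)} = -256 + 2 R^{2}$ ($P{\left(R \right)} = \left(R^{2} + R^{2}\right) - 256 = 2 R^{2} - 256 = -256 + 2 R^{2}$)
$\sqrt{P{\left(683 \right)} + \left(222719 + I\right)} = \sqrt{\left(-256 + 2 \cdot 683^{2}\right) + \left(222719 + \frac{3544403277}{568}\right)} = \sqrt{\left(-256 + 2 \cdot 466489\right) + \frac{3670907669}{568}} = \sqrt{\left(-256 + 932978\right) + \frac{3670907669}{568}} = \sqrt{932722 + \frac{3670907669}{568}} = \sqrt{\frac{4200693765}{568}} = \frac{\sqrt{596498514630}}{284}$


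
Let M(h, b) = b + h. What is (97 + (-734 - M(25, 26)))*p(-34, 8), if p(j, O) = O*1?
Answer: -5504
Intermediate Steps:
p(j, O) = O
(97 + (-734 - M(25, 26)))*p(-34, 8) = (97 + (-734 - (26 + 25)))*8 = (97 + (-734 - 1*51))*8 = (97 + (-734 - 51))*8 = (97 - 785)*8 = -688*8 = -5504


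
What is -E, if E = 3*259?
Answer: -777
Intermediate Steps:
E = 777
-E = -1*777 = -777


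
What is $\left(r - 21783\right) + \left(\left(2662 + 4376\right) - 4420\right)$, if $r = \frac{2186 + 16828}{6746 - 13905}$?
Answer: $- \frac{137221249}{7159} \approx -19168.0$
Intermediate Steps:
$r = - \frac{19014}{7159}$ ($r = \frac{19014}{-7159} = 19014 \left(- \frac{1}{7159}\right) = - \frac{19014}{7159} \approx -2.656$)
$\left(r - 21783\right) + \left(\left(2662 + 4376\right) - 4420\right) = \left(- \frac{19014}{7159} - 21783\right) + \left(\left(2662 + 4376\right) - 4420\right) = - \frac{155963511}{7159} + \left(7038 - 4420\right) = - \frac{155963511}{7159} + 2618 = - \frac{137221249}{7159}$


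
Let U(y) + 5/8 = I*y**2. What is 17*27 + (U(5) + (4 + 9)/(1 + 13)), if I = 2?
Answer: 28521/56 ≈ 509.30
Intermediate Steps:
U(y) = -5/8 + 2*y**2
17*27 + (U(5) + (4 + 9)/(1 + 13)) = 17*27 + ((-5/8 + 2*5**2) + (4 + 9)/(1 + 13)) = 459 + ((-5/8 + 2*25) + 13/14) = 459 + ((-5/8 + 50) + 13*(1/14)) = 459 + (395/8 + 13/14) = 459 + 2817/56 = 28521/56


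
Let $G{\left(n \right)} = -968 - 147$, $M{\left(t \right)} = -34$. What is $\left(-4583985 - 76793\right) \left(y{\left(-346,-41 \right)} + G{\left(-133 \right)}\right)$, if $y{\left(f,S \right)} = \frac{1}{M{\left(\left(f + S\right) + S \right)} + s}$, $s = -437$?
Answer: $\frac{2447682139148}{471} \approx 5.1968 \cdot 10^{9}$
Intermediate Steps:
$y{\left(f,S \right)} = - \frac{1}{471}$ ($y{\left(f,S \right)} = \frac{1}{-34 - 437} = \frac{1}{-471} = - \frac{1}{471}$)
$G{\left(n \right)} = -1115$
$\left(-4583985 - 76793\right) \left(y{\left(-346,-41 \right)} + G{\left(-133 \right)}\right) = \left(-4583985 - 76793\right) \left(- \frac{1}{471} - 1115\right) = \left(-4660778\right) \left(- \frac{525166}{471}\right) = \frac{2447682139148}{471}$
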